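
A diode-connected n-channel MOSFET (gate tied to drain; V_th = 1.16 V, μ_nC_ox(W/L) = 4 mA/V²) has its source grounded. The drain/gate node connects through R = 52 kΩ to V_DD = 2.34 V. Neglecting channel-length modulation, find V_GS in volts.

With gate tied to drain, V_GS = V_DS ≥ V_GS − V_th, so the device is in saturation.
KCL at the drain: ½ k_n (V_GS − V_th)² = (V_DD − V_GS)/R.
Let x = V_GS − 1.16. Then 104 x² + x − 1.18 = 0, giving x = 0.102 V (positive root), so V_GS = 1.26 V.
I_D = (V_DD − V_GS)/R = (2.34 − 1.26) / 52 = 0.0207 mA.

V_GS = 1.26 V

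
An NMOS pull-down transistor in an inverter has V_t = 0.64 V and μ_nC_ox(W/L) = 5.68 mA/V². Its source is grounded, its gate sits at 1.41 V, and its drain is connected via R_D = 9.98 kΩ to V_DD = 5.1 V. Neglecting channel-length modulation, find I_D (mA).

V_GS = V_G = 1.41 V, so V_ov = 1.41 − 0.64 = 0.77 V.
Assume saturation: I_D = ½ k_n V_ov² = 0.5 × 5.68 × 0.77² = 1.68 mA, giving V_DS = V_DD − I_D R_D = 5.1 − 1.68 × 9.98 = -11.7 V.
But -11.7 V < V_ov = 0.77 V, so the device is actually in triode.
In triode I_D = k_n[V_ov V_DS − ½ V_DS²] and I_D = (V_DD − V_DS)/R_D. Equating: 28.3 V_DS² − 44.65 V_DS + 5.1 = 0, giving V_DS = 0.124 V (the root below V_ov).
I_D = (5.1 − 0.124) / 9.98 = 0.499 mA.

I_D = 0.499 mA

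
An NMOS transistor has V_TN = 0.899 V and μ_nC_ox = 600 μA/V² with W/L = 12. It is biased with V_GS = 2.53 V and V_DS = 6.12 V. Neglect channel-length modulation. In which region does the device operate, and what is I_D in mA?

k_n = μ_nC_ox · (W/L) = 7.2 mA/V².
V_ov = V_GS − V_TN = 2.53 − 0.899 = 1.63 V.
Since V_DS = 6.12 V ≥ V_ov = 1.63 V, the device is in saturation.
I_D = ½ k_n V_ov² = 0.5 × 7.2 × 1.63² = 9.58 mA.

Saturation; I_D = 9.58 mA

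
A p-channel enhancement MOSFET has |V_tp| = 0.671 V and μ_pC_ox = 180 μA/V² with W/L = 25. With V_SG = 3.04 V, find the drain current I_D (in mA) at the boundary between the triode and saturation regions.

At the boundary V_SD = V_ov = V_SG − |V_tp| = 3.04 − 0.671 = 2.37 V.
k_p = μ_pC_ox · (W/L) = 4.5 mA/V².
I_D = ½ k_p V_ov² = 0.5 × 4.5 × 2.37² = 12.6 mA.

I_D = 12.6 mA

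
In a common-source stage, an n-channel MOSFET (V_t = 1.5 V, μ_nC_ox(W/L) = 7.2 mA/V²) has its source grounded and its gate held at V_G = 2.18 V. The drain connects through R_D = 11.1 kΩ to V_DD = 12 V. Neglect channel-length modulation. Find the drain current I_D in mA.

V_GS = V_G = 2.18 V, so V_ov = 2.18 − 1.5 = 0.68 V.
Assume saturation: I_D = ½ k_n V_ov² = 0.5 × 7.2 × 0.68² = 1.66 mA, giving V_DS = V_DD − I_D R_D = 12 − 1.66 × 11.1 = -6.48 V.
But -6.48 V < V_ov = 0.68 V, so the device is actually in triode.
In triode I_D = k_n[V_ov V_DS − ½ V_DS²] and I_D = (V_DD − V_DS)/R_D. Equating: 40 V_DS² − 55.35 V_DS + 12 = 0, giving V_DS = 0.269 V (the root below V_ov).
I_D = (12 − 0.269) / 11.1 = 1.06 mA.

I_D = 1.06 mA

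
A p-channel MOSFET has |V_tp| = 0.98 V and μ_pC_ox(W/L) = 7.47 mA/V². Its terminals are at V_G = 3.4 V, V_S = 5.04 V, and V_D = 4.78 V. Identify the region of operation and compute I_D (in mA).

Triode; I_D = 1.03 mA

V_SG = V_S − V_G = 5.04 − 3.4 = 1.64 V; V_SD = V_S − V_D = 5.04 − 4.78 = 0.26 V.
V_ov = V_SG − |V_tp| = 1.64 − 0.98 = 0.66 V.
Since V_SD = 0.26 V < V_ov = 0.66 V, the device is in the triode region.
I_D = k_p [V_ov · V_SD − ½ V_SD²] = 7.47 × [0.66 × 0.26 − 0.5 × 0.26²] = 1.03 mA.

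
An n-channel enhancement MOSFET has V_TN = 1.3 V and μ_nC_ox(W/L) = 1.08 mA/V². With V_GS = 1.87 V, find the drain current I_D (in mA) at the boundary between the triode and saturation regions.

I_D = 0.175 mA

At the boundary V_DS = V_ov = V_GS − V_TN = 1.87 − 1.3 = 0.57 V.
I_D = ½ k_n V_ov² = 0.5 × 1.08 × 0.57² = 0.175 mA.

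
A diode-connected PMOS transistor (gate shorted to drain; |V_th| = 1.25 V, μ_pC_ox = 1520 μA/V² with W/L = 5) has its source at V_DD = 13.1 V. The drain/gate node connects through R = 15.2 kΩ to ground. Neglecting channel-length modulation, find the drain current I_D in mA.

I_D = 0.750 mA

With gate tied to drain, V_SG = V_SD ≥ V_SG − |V_th|, so the device is in saturation.
k_p = μ_pC_ox · (W/L) = 7.6 mA/V².
KCL at the drain: ½ k_p (V_SG − |V_th|)² = (V_DD − V_SG)/R.
Let x = V_SG − 1.25. Then 57.8 x² + x − 11.85 = 0, giving x = 0.444 V (positive root), so V_SG = 1.69 V.
I_D = (V_DD − V_SG)/R = (13.1 − 1.69) / 15.2 = 0.75 mA.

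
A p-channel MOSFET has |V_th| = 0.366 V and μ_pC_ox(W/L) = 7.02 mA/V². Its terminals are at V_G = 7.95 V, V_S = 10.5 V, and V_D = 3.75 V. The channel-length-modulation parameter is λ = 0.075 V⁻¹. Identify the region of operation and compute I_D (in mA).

Saturation; I_D = 25.2 mA

V_SG = V_S − V_G = 10.5 − 7.95 = 2.55 V; V_SD = V_S − V_D = 10.5 − 3.75 = 6.75 V.
V_ov = V_SG − |V_th| = 2.55 − 0.366 = 2.18 V.
Since V_SD = 6.75 V ≥ V_ov = 2.18 V, the device is in saturation.
I_D = ½ k_p V_ov² (1 + λ V_SD) = 0.5 × 7.02 × 2.18² × (1 + 0.075 × 6.75) = 25.2 mA.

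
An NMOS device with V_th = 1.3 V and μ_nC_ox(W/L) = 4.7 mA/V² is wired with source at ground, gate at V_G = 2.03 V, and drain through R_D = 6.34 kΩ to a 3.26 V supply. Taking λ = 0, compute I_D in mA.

I_D = 0.489 mA

V_GS = V_G = 2.03 V, so V_ov = 2.03 − 1.3 = 0.73 V.
Assume saturation: I_D = ½ k_n V_ov² = 0.5 × 4.7 × 0.73² = 1.25 mA, giving V_DS = V_DD − I_D R_D = 3.26 − 1.25 × 6.34 = -4.68 V.
But -4.68 V < V_ov = 0.73 V, so the device is actually in triode.
In triode I_D = k_n[V_ov V_DS − ½ V_DS²] and I_D = (V_DD − V_DS)/R_D. Equating: 14.9 V_DS² − 22.75 V_DS + 3.26 = 0, giving V_DS = 0.16 V (the root below V_ov).
I_D = (3.26 − 0.16) / 6.34 = 0.489 mA.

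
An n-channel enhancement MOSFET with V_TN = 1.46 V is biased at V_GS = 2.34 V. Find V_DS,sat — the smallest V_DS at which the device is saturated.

V_DS,sat = 0.880 V

The boundary between triode and saturation is V_DS = V_GS − V_TN = V_ov.
V_ov = 2.34 − 1.46 = 0.88 V.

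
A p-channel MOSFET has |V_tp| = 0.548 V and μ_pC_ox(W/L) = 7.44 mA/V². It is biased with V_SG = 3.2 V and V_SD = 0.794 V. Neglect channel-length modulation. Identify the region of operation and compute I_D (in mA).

Triode; I_D = 13.3 mA

V_ov = V_SG − |V_tp| = 3.2 − 0.548 = 2.65 V.
Since V_SD = 0.794 V < V_ov = 2.65 V, the device is in the triode region.
I_D = k_p [V_ov · V_SD − ½ V_SD²] = 7.44 × [2.65 × 0.794 − 0.5 × 0.794²] = 13.3 mA.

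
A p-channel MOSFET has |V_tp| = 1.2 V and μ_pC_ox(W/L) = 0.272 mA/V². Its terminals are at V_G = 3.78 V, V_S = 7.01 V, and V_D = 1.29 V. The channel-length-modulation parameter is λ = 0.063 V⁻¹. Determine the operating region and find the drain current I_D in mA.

Saturation; I_D = 0.762 mA

V_SG = V_S − V_G = 7.01 − 3.78 = 3.23 V; V_SD = V_S − V_D = 7.01 − 1.29 = 5.72 V.
V_ov = V_SG − |V_tp| = 3.23 − 1.2 = 2.03 V.
Since V_SD = 5.72 V ≥ V_ov = 2.03 V, the device is in saturation.
I_D = ½ k_p V_ov² (1 + λ V_SD) = 0.5 × 0.272 × 2.03² × (1 + 0.063 × 5.72) = 0.762 mA.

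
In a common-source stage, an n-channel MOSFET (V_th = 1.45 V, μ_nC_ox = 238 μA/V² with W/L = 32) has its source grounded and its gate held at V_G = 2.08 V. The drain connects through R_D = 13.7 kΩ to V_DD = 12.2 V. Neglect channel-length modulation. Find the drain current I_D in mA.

V_GS = V_G = 2.08 V, so V_ov = 2.08 − 1.45 = 0.63 V.
k_n = μ_nC_ox · (W/L) = 7.616 mA/V².
Assume saturation: I_D = ½ k_n V_ov² = 0.5 × 7.616 × 0.63² = 1.51 mA, giving V_DS = V_DD − I_D R_D = 12.2 − 1.51 × 13.7 = -8.51 V.
But -8.51 V < V_ov = 0.63 V, so the device is actually in triode.
In triode I_D = k_n[V_ov V_DS − ½ V_DS²] and I_D = (V_DD − V_DS)/R_D. Equating: 52.2 V_DS² − 66.73 V_DS + 12.2 = 0, giving V_DS = 0.221 V (the root below V_ov).
I_D = (12.2 − 0.221) / 13.7 = 0.874 mA.

I_D = 0.874 mA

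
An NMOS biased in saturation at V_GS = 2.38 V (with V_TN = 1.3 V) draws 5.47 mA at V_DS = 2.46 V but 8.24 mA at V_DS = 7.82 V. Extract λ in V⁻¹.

With V_GS fixed, I_D ∝ (1 + λ V_DS) in saturation, so I_D2/I_D1 = (1 + λ V_DS2)/(1 + λ V_DS1).
8.24/5.47 = 1.506 = (1 + 7.82 λ)/(1 + 2.46 λ).
Solving: λ (I_D1 V_DS2 − I_D2 V_DS1) = I_D2 − I_D1, so λ = (8.24 − 5.47) / (5.47 × 7.82 − 8.24 × 2.46) = 2.77 / 22.5 = 0.123 V⁻¹.

λ = 0.123 V⁻¹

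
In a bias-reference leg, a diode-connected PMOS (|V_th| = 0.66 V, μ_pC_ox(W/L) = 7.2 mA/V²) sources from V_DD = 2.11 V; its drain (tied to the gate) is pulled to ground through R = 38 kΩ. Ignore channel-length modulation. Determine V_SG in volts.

With gate tied to drain, V_SG = V_SD ≥ V_SG − |V_th|, so the device is in saturation.
KCL at the drain: ½ k_p (V_SG − |V_th|)² = (V_DD − V_SG)/R.
Let x = V_SG − 0.66. Then 137 x² + x − 1.45 = 0, giving x = 0.0994 V (positive root), so V_SG = 0.759 V.
I_D = (V_DD − V_SG)/R = (2.11 − 0.759) / 38 = 0.0355 mA.

V_SG = 0.759 V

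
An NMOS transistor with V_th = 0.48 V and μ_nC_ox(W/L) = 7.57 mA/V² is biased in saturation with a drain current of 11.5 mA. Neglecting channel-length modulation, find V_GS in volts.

V_GS = 2.22 V

In saturation I_D = ½ k_n (V_GS − V_th)², so V_GS − V_th = √(2 I_D / k_n) = √(2 × 11.5 / 7.57) = 1.74 V.
V_GS = 0.48 + 1.74 = 2.22 V.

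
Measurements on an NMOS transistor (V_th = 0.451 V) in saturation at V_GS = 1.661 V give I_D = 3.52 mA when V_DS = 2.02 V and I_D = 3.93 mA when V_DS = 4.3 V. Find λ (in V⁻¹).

λ = 0.0570 V⁻¹

With V_GS fixed, I_D ∝ (1 + λ V_DS) in saturation, so I_D2/I_D1 = (1 + λ V_DS2)/(1 + λ V_DS1).
3.93/3.52 = 1.116 = (1 + 4.3 λ)/(1 + 2.02 λ).
Solving: λ (I_D1 V_DS2 − I_D2 V_DS1) = I_D2 − I_D1, so λ = (3.93 − 3.52) / (3.52 × 4.3 − 3.93 × 2.02) = 0.41 / 7.2 = 0.057 V⁻¹.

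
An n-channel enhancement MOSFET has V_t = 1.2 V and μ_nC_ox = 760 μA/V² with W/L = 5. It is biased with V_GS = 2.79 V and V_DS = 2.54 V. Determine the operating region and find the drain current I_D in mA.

k_n = μ_nC_ox · (W/L) = 3.8 mA/V².
V_ov = V_GS − V_t = 2.79 − 1.2 = 1.59 V.
Since V_DS = 2.54 V ≥ V_ov = 1.59 V, the device is in saturation.
I_D = ½ k_n V_ov² = 0.5 × 3.8 × 1.59² = 4.8 mA.

Saturation; I_D = 4.80 mA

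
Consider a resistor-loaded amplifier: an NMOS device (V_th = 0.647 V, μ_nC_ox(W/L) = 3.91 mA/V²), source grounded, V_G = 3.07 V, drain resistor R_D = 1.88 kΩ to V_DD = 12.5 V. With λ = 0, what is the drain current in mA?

V_GS = V_G = 3.07 V, so V_ov = 3.07 − 0.647 = 2.42 V.
Assume saturation: I_D = ½ k_n V_ov² = 0.5 × 3.91 × 2.42² = 11.5 mA, giving V_DS = V_DD − I_D R_D = 12.5 − 11.5 × 1.88 = -9.08 V.
But -9.08 V < V_ov = 2.42 V, so the device is actually in triode.
In triode I_D = k_n[V_ov V_DS − ½ V_DS²] and I_D = (V_DD − V_DS)/R_D. Equating: 3.68 V_DS² − 18.81 V_DS + 12.5 = 0, giving V_DS = 0.785 V (the root below V_ov).
I_D = (12.5 − 0.785) / 1.88 = 6.23 mA.

I_D = 6.23 mA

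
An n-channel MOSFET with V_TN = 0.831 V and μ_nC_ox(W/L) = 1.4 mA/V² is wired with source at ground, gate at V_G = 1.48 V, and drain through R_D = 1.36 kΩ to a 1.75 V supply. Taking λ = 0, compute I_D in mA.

V_GS = V_G = 1.48 V, so V_ov = 1.48 − 0.831 = 0.649 V.
Assume saturation: I_D = ½ k_n V_ov² = 0.5 × 1.4 × 0.649² = 0.295 mA, giving V_DS = V_DD − I_D R_D = 1.75 − 0.295 × 1.36 = 1.35 V.
V_DS = 1.35 V ≥ V_ov = 0.649 V, confirming saturation.

I_D = 0.295 mA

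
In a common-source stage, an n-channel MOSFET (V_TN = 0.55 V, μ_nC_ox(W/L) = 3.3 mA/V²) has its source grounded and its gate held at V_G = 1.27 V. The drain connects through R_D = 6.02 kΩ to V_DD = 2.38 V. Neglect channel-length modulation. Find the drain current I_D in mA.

I_D = 0.366 mA

V_GS = V_G = 1.27 V, so V_ov = 1.27 − 0.55 = 0.72 V.
Assume saturation: I_D = ½ k_n V_ov² = 0.5 × 3.3 × 0.72² = 0.855 mA, giving V_DS = V_DD − I_D R_D = 2.38 − 0.855 × 6.02 = -2.77 V.
But -2.77 V < V_ov = 0.72 V, so the device is actually in triode.
In triode I_D = k_n[V_ov V_DS − ½ V_DS²] and I_D = (V_DD − V_DS)/R_D. Equating: 9.93 V_DS² − 15.3 V_DS + 2.38 = 0, giving V_DS = 0.176 V (the root below V_ov).
I_D = (2.38 − 0.176) / 6.02 = 0.366 mA.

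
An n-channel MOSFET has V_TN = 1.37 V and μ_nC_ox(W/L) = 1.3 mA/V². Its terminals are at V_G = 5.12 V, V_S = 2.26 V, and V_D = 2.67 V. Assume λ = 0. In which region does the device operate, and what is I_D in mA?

V_GS = V_G − V_S = 5.12 − 2.26 = 2.86 V; V_DS = V_D − V_S = 2.67 − 2.26 = 0.41 V.
V_ov = V_GS − V_TN = 2.86 − 1.37 = 1.49 V.
Since V_DS = 0.41 V < V_ov = 1.49 V, the device is in the triode region.
I_D = k_n [V_ov · V_DS − ½ V_DS²] = 1.3 × [1.49 × 0.41 − 0.5 × 0.41²] = 0.685 mA.

Triode; I_D = 0.685 mA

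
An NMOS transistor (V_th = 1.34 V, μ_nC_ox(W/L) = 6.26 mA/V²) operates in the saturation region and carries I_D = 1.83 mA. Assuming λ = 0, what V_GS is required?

In saturation I_D = ½ k_n (V_GS − V_th)², so V_GS − V_th = √(2 I_D / k_n) = √(2 × 1.83 / 6.26) = 0.765 V.
V_GS = 1.34 + 0.765 = 2.1 V.

V_GS = 2.10 V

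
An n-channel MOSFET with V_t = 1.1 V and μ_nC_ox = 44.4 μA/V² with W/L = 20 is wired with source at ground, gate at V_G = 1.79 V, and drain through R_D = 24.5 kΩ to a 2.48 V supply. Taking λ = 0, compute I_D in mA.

I_D = 0.0940 mA

V_GS = V_G = 1.79 V, so V_ov = 1.79 − 1.1 = 0.69 V.
k_n = μ_nC_ox · (W/L) = 0.888 mA/V².
Assume saturation: I_D = ½ k_n V_ov² = 0.5 × 0.888 × 0.69² = 0.211 mA, giving V_DS = V_DD − I_D R_D = 2.48 − 0.211 × 24.5 = -2.7 V.
But -2.7 V < V_ov = 0.69 V, so the device is actually in triode.
In triode I_D = k_n[V_ov V_DS − ½ V_DS²] and I_D = (V_DD − V_DS)/R_D. Equating: 10.9 V_DS² − 16.01 V_DS + 2.48 = 0, giving V_DS = 0.176 V (the root below V_ov).
I_D = (2.48 − 0.176) / 24.5 = 0.094 mA.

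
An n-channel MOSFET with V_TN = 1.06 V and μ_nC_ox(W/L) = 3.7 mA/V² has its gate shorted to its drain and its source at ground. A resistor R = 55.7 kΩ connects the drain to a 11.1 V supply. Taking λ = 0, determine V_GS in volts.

With gate tied to drain, V_GS = V_DS ≥ V_GS − V_TN, so the device is in saturation.
KCL at the drain: ½ k_n (V_GS − V_TN)² = (V_DD − V_GS)/R.
Let x = V_GS − 1.06. Then 103 x² + x − 10.04 = 0, giving x = 0.307 V (positive root), so V_GS = 1.37 V.
I_D = (V_DD − V_GS)/R = (11.1 − 1.37) / 55.7 = 0.175 mA.

V_GS = 1.37 V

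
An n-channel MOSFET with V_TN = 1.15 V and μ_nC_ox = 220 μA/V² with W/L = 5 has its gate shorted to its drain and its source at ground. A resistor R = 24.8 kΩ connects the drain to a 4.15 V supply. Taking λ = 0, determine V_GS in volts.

V_GS = 1.58 V

With gate tied to drain, V_GS = V_DS ≥ V_GS − V_TN, so the device is in saturation.
k_n = μ_nC_ox · (W/L) = 1.1 mA/V².
KCL at the drain: ½ k_n (V_GS − V_TN)² = (V_DD − V_GS)/R.
Let x = V_GS − 1.15. Then 13.6 x² + x − 3 = 0, giving x = 0.434 V (positive root), so V_GS = 1.58 V.
I_D = (V_DD − V_GS)/R = (4.15 − 1.58) / 24.8 = 0.103 mA.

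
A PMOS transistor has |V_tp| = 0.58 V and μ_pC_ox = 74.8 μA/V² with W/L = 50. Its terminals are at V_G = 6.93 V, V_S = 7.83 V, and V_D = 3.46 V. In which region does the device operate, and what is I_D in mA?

Saturation; I_D = 0.191 mA

V_SG = V_S − V_G = 7.83 − 6.93 = 0.9 V; V_SD = V_S − V_D = 7.83 − 3.46 = 4.37 V.
k_p = μ_pC_ox · (W/L) = 3.74 mA/V².
V_ov = V_SG − |V_tp| = 0.9 − 0.58 = 0.32 V.
Since V_SD = 4.37 V ≥ V_ov = 0.32 V, the device is in saturation.
I_D = ½ k_p V_ov² = 0.5 × 3.74 × 0.32² = 0.191 mA.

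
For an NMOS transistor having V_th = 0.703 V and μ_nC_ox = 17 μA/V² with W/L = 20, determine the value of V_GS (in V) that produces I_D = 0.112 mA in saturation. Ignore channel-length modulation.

V_GS = 1.51 V

k_n = μ_nC_ox · (W/L) = 0.34 mA/V².
In saturation I_D = ½ k_n (V_GS − V_th)², so V_GS − V_th = √(2 I_D / k_n) = √(2 × 0.112 / 0.34) = 0.812 V.
V_GS = 0.703 + 0.812 = 1.51 V.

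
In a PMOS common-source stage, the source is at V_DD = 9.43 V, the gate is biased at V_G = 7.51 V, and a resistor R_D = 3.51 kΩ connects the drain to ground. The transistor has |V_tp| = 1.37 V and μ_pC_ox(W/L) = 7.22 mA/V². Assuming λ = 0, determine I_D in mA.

I_D = 1.09 mA

V_SG = V_DD − V_G = 9.43 − 7.51 = 1.92 V, so V_ov = 1.92 − 1.37 = 0.55 V.
Assume saturation: I_D = ½ k_p V_ov² = 0.5 × 7.22 × 0.55² = 1.09 mA, giving V_SD = V_DD − I_D R_D = 9.43 − 1.09 × 3.51 = 5.6 V.
V_SD = 5.6 V ≥ V_ov = 0.55 V, confirming saturation.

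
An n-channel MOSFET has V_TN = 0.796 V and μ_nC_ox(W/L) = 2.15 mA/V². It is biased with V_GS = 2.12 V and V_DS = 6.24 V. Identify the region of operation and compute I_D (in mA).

Saturation; I_D = 1.88 mA

V_ov = V_GS − V_TN = 2.12 − 0.796 = 1.32 V.
Since V_DS = 6.24 V ≥ V_ov = 1.32 V, the device is in saturation.
I_D = ½ k_n V_ov² = 0.5 × 2.15 × 1.32² = 1.88 mA.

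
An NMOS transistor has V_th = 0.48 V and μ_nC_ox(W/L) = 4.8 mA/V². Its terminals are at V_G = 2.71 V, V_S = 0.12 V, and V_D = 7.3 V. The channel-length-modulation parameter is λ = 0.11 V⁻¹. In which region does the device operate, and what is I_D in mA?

V_GS = V_G − V_S = 2.71 − 0.12 = 2.59 V; V_DS = V_D − V_S = 7.3 − 0.12 = 7.18 V.
V_ov = V_GS − V_th = 2.59 − 0.48 = 2.11 V.
Since V_DS = 7.18 V ≥ V_ov = 2.11 V, the device is in saturation.
I_D = ½ k_n V_ov² (1 + λ V_DS) = 0.5 × 4.8 × 2.11² × (1 + 0.11 × 7.18) = 19.1 mA.

Saturation; I_D = 19.1 mA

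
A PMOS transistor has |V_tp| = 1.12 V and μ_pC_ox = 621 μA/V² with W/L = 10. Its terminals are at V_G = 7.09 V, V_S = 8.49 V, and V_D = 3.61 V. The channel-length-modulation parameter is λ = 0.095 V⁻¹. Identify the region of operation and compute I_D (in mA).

V_SG = V_S − V_G = 8.49 − 7.09 = 1.4 V; V_SD = V_S − V_D = 8.49 − 3.61 = 4.88 V.
k_p = μ_pC_ox · (W/L) = 6.21 mA/V².
V_ov = V_SG − |V_tp| = 1.4 − 1.12 = 0.28 V.
Since V_SD = 4.88 V ≥ V_ov = 0.28 V, the device is in saturation.
I_D = ½ k_p V_ov² (1 + λ V_SD) = 0.5 × 6.21 × 0.28² × (1 + 0.095 × 4.88) = 0.356 mA.

Saturation; I_D = 0.356 mA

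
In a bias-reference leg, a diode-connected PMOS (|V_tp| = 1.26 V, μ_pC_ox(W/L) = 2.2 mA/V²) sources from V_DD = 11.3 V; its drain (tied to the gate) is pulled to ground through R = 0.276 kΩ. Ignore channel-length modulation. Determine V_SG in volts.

V_SG = 5.59 V

With gate tied to drain, V_SG = V_SD ≥ V_SG − |V_tp|, so the device is in saturation.
KCL at the drain: ½ k_p (V_SG − |V_tp|)² = (V_DD − V_SG)/R.
Let x = V_SG − 1.26. Then 0.304 x² + x − 10.04 = 0, giving x = 4.33 V (positive root), so V_SG = 5.59 V.
I_D = (V_DD − V_SG)/R = (11.3 − 5.59) / 0.276 = 20.7 mA.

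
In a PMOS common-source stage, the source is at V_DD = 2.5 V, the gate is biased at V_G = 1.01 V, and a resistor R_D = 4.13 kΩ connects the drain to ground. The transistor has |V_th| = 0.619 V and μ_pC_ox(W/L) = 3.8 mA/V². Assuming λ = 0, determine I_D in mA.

V_SG = V_DD − V_G = 2.5 − 1.01 = 1.49 V, so V_ov = 1.49 − 0.619 = 0.871 V.
Assume saturation: I_D = ½ k_p V_ov² = 0.5 × 3.8 × 0.871² = 1.44 mA, giving V_SD = V_DD − I_D R_D = 2.5 − 1.44 × 4.13 = -3.45 V.
But -3.45 V < V_ov = 0.871 V, so the device is actually in triode.
In triode I_D = k_p[V_ov V_SD − ½ V_SD²] and I_D = (V_DD − V_SD)/R_D. Equating: 7.85 V_SD² − 14.67 V_SD + 2.5 = 0, giving V_SD = 0.19 V (the root below V_ov).
I_D = (2.5 − 0.19) / 4.13 = 0.559 mA.

I_D = 0.559 mA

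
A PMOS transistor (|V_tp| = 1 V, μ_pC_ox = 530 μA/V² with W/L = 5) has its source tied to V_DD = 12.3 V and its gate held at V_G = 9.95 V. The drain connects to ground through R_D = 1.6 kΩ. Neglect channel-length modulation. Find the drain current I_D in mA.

V_SG = V_DD − V_G = 12.3 − 9.95 = 2.35 V, so V_ov = 2.35 − 1 = 1.35 V.
k_p = μ_pC_ox · (W/L) = 2.65 mA/V².
Assume saturation: I_D = ½ k_p V_ov² = 0.5 × 2.65 × 1.35² = 2.41 mA, giving V_SD = V_DD − I_D R_D = 12.3 − 2.41 × 1.6 = 8.44 V.
V_SD = 8.44 V ≥ V_ov = 1.35 V, confirming saturation.

I_D = 2.41 mA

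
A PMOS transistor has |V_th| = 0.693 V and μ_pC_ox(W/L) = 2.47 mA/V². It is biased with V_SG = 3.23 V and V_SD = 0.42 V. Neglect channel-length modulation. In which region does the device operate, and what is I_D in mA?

V_ov = V_SG − |V_th| = 3.23 − 0.693 = 2.54 V.
Since V_SD = 0.42 V < V_ov = 2.54 V, the device is in the triode region.
I_D = k_p [V_ov · V_SD − ½ V_SD²] = 2.47 × [2.54 × 0.42 − 0.5 × 0.42²] = 2.41 mA.

Triode; I_D = 2.41 mA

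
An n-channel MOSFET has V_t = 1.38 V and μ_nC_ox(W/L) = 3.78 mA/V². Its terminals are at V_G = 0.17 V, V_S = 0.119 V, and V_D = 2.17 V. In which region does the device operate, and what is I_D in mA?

Cutoff; I_D = 0 mA

V_GS = V_G − V_S = 0.17 − 0.119 = 0.051 V; V_DS = V_D − V_S = 2.17 − 0.119 = 2.05 V.
V_GS = 0.051 V < V_t = 1.38 V, so the transistor is in cutoff.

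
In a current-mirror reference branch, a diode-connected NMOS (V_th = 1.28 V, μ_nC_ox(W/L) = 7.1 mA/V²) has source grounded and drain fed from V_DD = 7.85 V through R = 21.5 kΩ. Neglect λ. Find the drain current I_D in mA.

I_D = 0.292 mA

With gate tied to drain, V_GS = V_DS ≥ V_GS − V_th, so the device is in saturation.
KCL at the drain: ½ k_n (V_GS − V_th)² = (V_DD − V_GS)/R.
Let x = V_GS − 1.28. Then 76.3 x² + x − 6.57 = 0, giving x = 0.287 V (positive root), so V_GS = 1.57 V.
I_D = (V_DD − V_GS)/R = (7.85 − 1.57) / 21.5 = 0.292 mA.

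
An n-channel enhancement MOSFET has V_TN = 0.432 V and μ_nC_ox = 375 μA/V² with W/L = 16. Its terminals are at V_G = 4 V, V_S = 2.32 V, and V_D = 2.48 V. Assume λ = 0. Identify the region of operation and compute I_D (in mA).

Triode; I_D = 1.12 mA

V_GS = V_G − V_S = 4 − 2.32 = 1.68 V; V_DS = V_D − V_S = 2.48 − 2.32 = 0.16 V.
k_n = μ_nC_ox · (W/L) = 6 mA/V².
V_ov = V_GS − V_TN = 1.68 − 0.432 = 1.25 V.
Since V_DS = 0.16 V < V_ov = 1.25 V, the device is in the triode region.
I_D = k_n [V_ov · V_DS − ½ V_DS²] = 6 × [1.25 × 0.16 − 0.5 × 0.16²] = 1.12 mA.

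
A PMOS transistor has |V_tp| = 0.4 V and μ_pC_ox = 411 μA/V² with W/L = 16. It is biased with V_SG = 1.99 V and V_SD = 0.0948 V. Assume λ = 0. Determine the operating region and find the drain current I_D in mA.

k_p = μ_pC_ox · (W/L) = 6.576 mA/V².
V_ov = V_SG − |V_tp| = 1.99 − 0.4 = 1.59 V.
Since V_SD = 0.0948 V < V_ov = 1.59 V, the device is in the triode region.
I_D = k_p [V_ov · V_SD − ½ V_SD²] = 6.576 × [1.59 × 0.0948 − 0.5 × 0.0948²] = 0.962 mA.

Triode; I_D = 0.962 mA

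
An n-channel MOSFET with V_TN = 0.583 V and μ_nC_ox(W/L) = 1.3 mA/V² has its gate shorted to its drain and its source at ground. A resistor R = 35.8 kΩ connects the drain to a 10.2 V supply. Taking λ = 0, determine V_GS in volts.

With gate tied to drain, V_GS = V_DS ≥ V_GS − V_TN, so the device is in saturation.
KCL at the drain: ½ k_n (V_GS − V_TN)² = (V_DD − V_GS)/R.
Let x = V_GS − 0.583. Then 23.3 x² + x − 9.617 = 0, giving x = 0.622 V (positive root), so V_GS = 1.2 V.
I_D = (V_DD − V_GS)/R = (10.2 − 1.2) / 35.8 = 0.251 mA.

V_GS = 1.20 V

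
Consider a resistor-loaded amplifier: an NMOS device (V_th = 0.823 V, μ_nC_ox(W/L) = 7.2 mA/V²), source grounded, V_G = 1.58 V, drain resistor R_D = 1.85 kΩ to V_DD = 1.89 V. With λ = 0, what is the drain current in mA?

I_D = 0.917 mA

V_GS = V_G = 1.58 V, so V_ov = 1.58 − 0.823 = 0.757 V.
Assume saturation: I_D = ½ k_n V_ov² = 0.5 × 7.2 × 0.757² = 2.06 mA, giving V_DS = V_DD − I_D R_D = 1.89 − 2.06 × 1.85 = -1.93 V.
But -1.93 V < V_ov = 0.757 V, so the device is actually in triode.
In triode I_D = k_n[V_ov V_DS − ½ V_DS²] and I_D = (V_DD − V_DS)/R_D. Equating: 6.66 V_DS² − 11.08 V_DS + 1.89 = 0, giving V_DS = 0.193 V (the root below V_ov).
I_D = (1.89 − 0.193) / 1.85 = 0.917 mA.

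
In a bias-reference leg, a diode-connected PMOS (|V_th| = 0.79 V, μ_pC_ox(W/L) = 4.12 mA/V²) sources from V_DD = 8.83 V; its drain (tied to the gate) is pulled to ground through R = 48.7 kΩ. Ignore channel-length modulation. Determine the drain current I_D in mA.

With gate tied to drain, V_SG = V_SD ≥ V_SG − |V_th|, so the device is in saturation.
KCL at the drain: ½ k_p (V_SG − |V_th|)² = (V_DD − V_SG)/R.
Let x = V_SG − 0.79. Then 100 x² + x − 8.04 = 0, giving x = 0.278 V (positive root), so V_SG = 1.07 V.
I_D = (V_DD − V_SG)/R = (8.83 − 1.07) / 48.7 = 0.159 mA.

I_D = 0.159 mA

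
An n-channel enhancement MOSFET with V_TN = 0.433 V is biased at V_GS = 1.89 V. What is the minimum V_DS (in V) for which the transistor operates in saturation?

The boundary between triode and saturation is V_DS = V_GS − V_TN = V_ov.
V_ov = 1.89 − 0.433 = 1.46 V.

V_DS,sat = 1.46 V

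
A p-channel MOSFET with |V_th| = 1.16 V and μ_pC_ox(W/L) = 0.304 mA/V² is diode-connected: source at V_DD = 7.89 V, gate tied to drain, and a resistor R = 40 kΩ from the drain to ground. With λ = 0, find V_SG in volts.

With gate tied to drain, V_SG = V_SD ≥ V_SG − |V_th|, so the device is in saturation.
KCL at the drain: ½ k_p (V_SG − |V_th|)² = (V_DD − V_SG)/R.
Let x = V_SG − 1.16. Then 6.08 x² + x − 6.73 = 0, giving x = 0.973 V (positive root), so V_SG = 2.13 V.
I_D = (V_DD − V_SG)/R = (7.89 − 2.13) / 40 = 0.144 mA.

V_SG = 2.13 V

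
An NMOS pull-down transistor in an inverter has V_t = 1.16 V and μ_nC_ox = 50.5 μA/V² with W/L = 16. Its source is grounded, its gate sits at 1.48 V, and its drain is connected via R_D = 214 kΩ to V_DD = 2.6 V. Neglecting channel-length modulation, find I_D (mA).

V_GS = V_G = 1.48 V, so V_ov = 1.48 − 1.16 = 0.32 V.
k_n = μ_nC_ox · (W/L) = 0.808 mA/V².
Assume saturation: I_D = ½ k_n V_ov² = 0.5 × 0.808 × 0.32² = 0.0414 mA, giving V_DS = V_DD − I_D R_D = 2.6 − 0.0414 × 214 = -6.25 V.
But -6.25 V < V_ov = 0.32 V, so the device is actually in triode.
In triode I_D = k_n[V_ov V_DS − ½ V_DS²] and I_D = (V_DD − V_DS)/R_D. Equating: 86.5 V_DS² − 56.33 V_DS + 2.6 = 0, giving V_DS = 0.05 V (the root below V_ov).
I_D = (2.6 − 0.05) / 214 = 0.0119 mA.

I_D = 0.0119 mA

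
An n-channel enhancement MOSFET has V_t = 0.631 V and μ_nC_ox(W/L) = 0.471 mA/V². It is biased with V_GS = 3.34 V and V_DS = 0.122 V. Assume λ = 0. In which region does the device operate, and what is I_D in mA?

V_ov = V_GS − V_t = 3.34 − 0.631 = 2.71 V.
Since V_DS = 0.122 V < V_ov = 2.71 V, the device is in the triode region.
I_D = k_n [V_ov · V_DS − ½ V_DS²] = 0.471 × [2.71 × 0.122 − 0.5 × 0.122²] = 0.152 mA.

Triode; I_D = 0.152 mA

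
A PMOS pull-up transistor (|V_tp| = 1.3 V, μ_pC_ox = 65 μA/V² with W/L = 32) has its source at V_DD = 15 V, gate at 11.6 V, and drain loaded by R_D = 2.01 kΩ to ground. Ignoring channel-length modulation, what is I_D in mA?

I_D = 4.59 mA

V_SG = V_DD − V_G = 15 − 11.6 = 3.4 V, so V_ov = 3.4 − 1.3 = 2.1 V.
k_p = μ_pC_ox · (W/L) = 2.08 mA/V².
Assume saturation: I_D = ½ k_p V_ov² = 0.5 × 2.08 × 2.1² = 4.59 mA, giving V_SD = V_DD − I_D R_D = 15 − 4.59 × 2.01 = 5.78 V.
V_SD = 5.78 V ≥ V_ov = 2.1 V, confirming saturation.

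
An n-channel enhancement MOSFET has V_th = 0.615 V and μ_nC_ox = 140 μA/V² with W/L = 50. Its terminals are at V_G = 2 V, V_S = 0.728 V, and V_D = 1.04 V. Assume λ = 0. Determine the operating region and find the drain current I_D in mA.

Triode; I_D = 1.09 mA

V_GS = V_G − V_S = 2 − 0.728 = 1.27 V; V_DS = V_D − V_S = 1.04 − 0.728 = 0.312 V.
k_n = μ_nC_ox · (W/L) = 7 mA/V².
V_ov = V_GS − V_th = 1.27 − 0.615 = 0.657 V.
Since V_DS = 0.312 V < V_ov = 0.657 V, the device is in the triode region.
I_D = k_n [V_ov · V_DS − ½ V_DS²] = 7 × [0.657 × 0.312 − 0.5 × 0.312²] = 1.09 mA.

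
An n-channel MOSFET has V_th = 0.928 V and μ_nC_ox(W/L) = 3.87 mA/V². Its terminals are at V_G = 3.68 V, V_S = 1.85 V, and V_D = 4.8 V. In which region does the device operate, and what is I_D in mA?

V_GS = V_G − V_S = 3.68 − 1.85 = 1.83 V; V_DS = V_D − V_S = 4.8 − 1.85 = 2.95 V.
V_ov = V_GS − V_th = 1.83 − 0.928 = 0.902 V.
Since V_DS = 2.95 V ≥ V_ov = 0.902 V, the device is in saturation.
I_D = ½ k_n V_ov² = 0.5 × 3.87 × 0.902² = 1.57 mA.

Saturation; I_D = 1.57 mA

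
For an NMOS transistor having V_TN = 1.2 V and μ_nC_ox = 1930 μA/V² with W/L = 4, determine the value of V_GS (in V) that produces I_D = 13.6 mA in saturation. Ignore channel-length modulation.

k_n = μ_nC_ox · (W/L) = 7.72 mA/V².
In saturation I_D = ½ k_n (V_GS − V_TN)², so V_GS − V_TN = √(2 I_D / k_n) = √(2 × 13.6 / 7.72) = 1.88 V.
V_GS = 1.2 + 1.88 = 3.08 V.

V_GS = 3.08 V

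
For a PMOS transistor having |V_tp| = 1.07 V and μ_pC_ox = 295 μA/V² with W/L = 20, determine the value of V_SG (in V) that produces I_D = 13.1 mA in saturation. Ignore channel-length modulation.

k_p = μ_pC_ox · (W/L) = 5.9 mA/V².
In saturation I_D = ½ k_p (V_SG − |V_tp|)², so V_SG − |V_tp| = √(2 I_D / k_p) = √(2 × 13.1 / 5.9) = 2.11 V.
V_SG = 1.07 + 2.11 = 3.18 V.

V_SG = 3.18 V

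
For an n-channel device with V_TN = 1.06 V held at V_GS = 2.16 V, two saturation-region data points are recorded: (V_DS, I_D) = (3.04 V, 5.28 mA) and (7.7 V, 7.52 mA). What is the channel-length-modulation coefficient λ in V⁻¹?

λ = 0.126 V⁻¹

With V_GS fixed, I_D ∝ (1 + λ V_DS) in saturation, so I_D2/I_D1 = (1 + λ V_DS2)/(1 + λ V_DS1).
7.52/5.28 = 1.424 = (1 + 7.7 λ)/(1 + 3.04 λ).
Solving: λ (I_D1 V_DS2 − I_D2 V_DS1) = I_D2 − I_D1, so λ = (7.52 − 5.28) / (5.28 × 7.7 − 7.52 × 3.04) = 2.24 / 17.8 = 0.126 V⁻¹.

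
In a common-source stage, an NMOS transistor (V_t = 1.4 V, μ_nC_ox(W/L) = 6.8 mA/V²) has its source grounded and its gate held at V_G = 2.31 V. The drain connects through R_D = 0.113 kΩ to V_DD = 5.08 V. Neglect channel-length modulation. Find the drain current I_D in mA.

V_GS = V_G = 2.31 V, so V_ov = 2.31 − 1.4 = 0.91 V.
Assume saturation: I_D = ½ k_n V_ov² = 0.5 × 6.8 × 0.91² = 2.82 mA, giving V_DS = V_DD − I_D R_D = 5.08 − 2.82 × 0.113 = 4.76 V.
V_DS = 4.76 V ≥ V_ov = 0.91 V, confirming saturation.

I_D = 2.82 mA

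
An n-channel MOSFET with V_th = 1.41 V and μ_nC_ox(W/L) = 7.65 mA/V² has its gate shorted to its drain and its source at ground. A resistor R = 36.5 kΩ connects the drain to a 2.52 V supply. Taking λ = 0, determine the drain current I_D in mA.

With gate tied to drain, V_GS = V_DS ≥ V_GS − V_th, so the device is in saturation.
KCL at the drain: ½ k_n (V_GS − V_th)² = (V_DD − V_GS)/R.
Let x = V_GS − 1.41. Then 140 x² + x − 1.11 = 0, giving x = 0.0857 V (positive root), so V_GS = 1.5 V.
I_D = (V_DD − V_GS)/R = (2.52 − 1.5) / 36.5 = 0.0281 mA.

I_D = 0.0281 mA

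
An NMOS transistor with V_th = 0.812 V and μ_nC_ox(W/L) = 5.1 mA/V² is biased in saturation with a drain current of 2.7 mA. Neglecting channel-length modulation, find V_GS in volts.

In saturation I_D = ½ k_n (V_GS − V_th)², so V_GS − V_th = √(2 I_D / k_n) = √(2 × 2.7 / 5.1) = 1.03 V.
V_GS = 0.812 + 1.03 = 1.84 V.

V_GS = 1.84 V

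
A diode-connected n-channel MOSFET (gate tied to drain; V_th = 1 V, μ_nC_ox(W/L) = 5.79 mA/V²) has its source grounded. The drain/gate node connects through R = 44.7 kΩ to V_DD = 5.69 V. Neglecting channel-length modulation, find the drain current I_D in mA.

I_D = 0.101 mA

With gate tied to drain, V_GS = V_DS ≥ V_GS − V_th, so the device is in saturation.
KCL at the drain: ½ k_n (V_GS − V_th)² = (V_DD − V_GS)/R.
Let x = V_GS − 1. Then 129 x² + x − 4.69 = 0, giving x = 0.187 V (positive root), so V_GS = 1.19 V.
I_D = (V_DD − V_GS)/R = (5.69 − 1.19) / 44.7 = 0.101 mA.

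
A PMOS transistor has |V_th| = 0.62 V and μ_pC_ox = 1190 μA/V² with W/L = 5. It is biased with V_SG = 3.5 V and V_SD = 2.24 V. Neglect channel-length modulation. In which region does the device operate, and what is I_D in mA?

Triode; I_D = 23.5 mA

k_p = μ_pC_ox · (W/L) = 5.95 mA/V².
V_ov = V_SG − |V_th| = 3.5 − 0.62 = 2.88 V.
Since V_SD = 2.24 V < V_ov = 2.88 V, the device is in the triode region.
I_D = k_p [V_ov · V_SD − ½ V_SD²] = 5.95 × [2.88 × 2.24 − 0.5 × 2.24²] = 23.5 mA.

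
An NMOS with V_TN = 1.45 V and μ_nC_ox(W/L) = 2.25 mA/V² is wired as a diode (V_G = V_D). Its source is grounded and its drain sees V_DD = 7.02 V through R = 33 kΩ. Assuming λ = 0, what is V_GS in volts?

With gate tied to drain, V_GS = V_DS ≥ V_GS − V_TN, so the device is in saturation.
KCL at the drain: ½ k_n (V_GS − V_TN)² = (V_DD − V_GS)/R.
Let x = V_GS − 1.45. Then 37.1 x² + x − 5.57 = 0, giving x = 0.374 V (positive root), so V_GS = 1.82 V.
I_D = (V_DD − V_GS)/R = (7.02 − 1.82) / 33 = 0.157 mA.

V_GS = 1.82 V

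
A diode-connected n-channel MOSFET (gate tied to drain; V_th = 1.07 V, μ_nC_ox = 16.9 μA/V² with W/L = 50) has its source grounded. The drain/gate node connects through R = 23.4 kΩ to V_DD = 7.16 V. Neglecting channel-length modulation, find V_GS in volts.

With gate tied to drain, V_GS = V_DS ≥ V_GS − V_th, so the device is in saturation.
k_n = μ_nC_ox · (W/L) = 0.845 mA/V².
KCL at the drain: ½ k_n (V_GS − V_th)² = (V_DD − V_GS)/R.
Let x = V_GS − 1.07. Then 9.89 x² + x − 6.09 = 0, giving x = 0.736 V (positive root), so V_GS = 1.81 V.
I_D = (V_DD − V_GS)/R = (7.16 − 1.81) / 23.4 = 0.229 mA.

V_GS = 1.81 V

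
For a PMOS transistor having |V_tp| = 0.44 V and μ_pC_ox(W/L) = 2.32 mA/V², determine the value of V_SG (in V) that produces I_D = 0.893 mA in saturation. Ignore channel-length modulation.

In saturation I_D = ½ k_p (V_SG − |V_tp|)², so V_SG − |V_tp| = √(2 I_D / k_p) = √(2 × 0.893 / 2.32) = 0.877 V.
V_SG = 0.44 + 0.877 = 1.32 V.

V_SG = 1.32 V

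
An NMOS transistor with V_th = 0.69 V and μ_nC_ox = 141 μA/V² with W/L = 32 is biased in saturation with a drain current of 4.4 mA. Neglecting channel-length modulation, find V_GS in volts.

V_GS = 2.09 V

k_n = μ_nC_ox · (W/L) = 4.512 mA/V².
In saturation I_D = ½ k_n (V_GS − V_th)², so V_GS − V_th = √(2 I_D / k_n) = √(2 × 4.4 / 4.512) = 1.4 V.
V_GS = 0.69 + 1.4 = 2.09 V.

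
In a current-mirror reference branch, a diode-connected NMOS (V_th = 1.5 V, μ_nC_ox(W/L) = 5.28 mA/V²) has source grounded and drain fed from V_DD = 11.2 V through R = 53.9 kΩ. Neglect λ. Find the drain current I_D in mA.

With gate tied to drain, V_GS = V_DS ≥ V_GS − V_th, so the device is in saturation.
KCL at the drain: ½ k_n (V_GS − V_th)² = (V_DD − V_GS)/R.
Let x = V_GS − 1.5. Then 142 x² + x − 9.7 = 0, giving x = 0.258 V (positive root), so V_GS = 1.76 V.
I_D = (V_DD − V_GS)/R = (11.2 − 1.76) / 53.9 = 0.175 mA.

I_D = 0.175 mA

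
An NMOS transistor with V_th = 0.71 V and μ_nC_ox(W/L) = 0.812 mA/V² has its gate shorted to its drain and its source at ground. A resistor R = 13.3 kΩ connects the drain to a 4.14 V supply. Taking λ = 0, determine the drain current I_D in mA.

I_D = 0.205 mA

With gate tied to drain, V_GS = V_DS ≥ V_GS − V_th, so the device is in saturation.
KCL at the drain: ½ k_n (V_GS − V_th)² = (V_DD − V_GS)/R.
Let x = V_GS − 0.71. Then 5.4 x² + x − 3.43 = 0, giving x = 0.71 V (positive root), so V_GS = 1.42 V.
I_D = (V_DD − V_GS)/R = (4.14 − 1.42) / 13.3 = 0.205 mA.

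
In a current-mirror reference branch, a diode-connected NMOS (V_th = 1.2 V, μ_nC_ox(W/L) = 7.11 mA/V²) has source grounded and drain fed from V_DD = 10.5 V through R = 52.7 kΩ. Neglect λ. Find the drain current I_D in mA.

With gate tied to drain, V_GS = V_DS ≥ V_GS − V_th, so the device is in saturation.
KCL at the drain: ½ k_n (V_GS − V_th)² = (V_DD − V_GS)/R.
Let x = V_GS − 1.2. Then 187 x² + x − 9.3 = 0, giving x = 0.22 V (positive root), so V_GS = 1.42 V.
I_D = (V_DD − V_GS)/R = (10.5 − 1.42) / 52.7 = 0.172 mA.

I_D = 0.172 mA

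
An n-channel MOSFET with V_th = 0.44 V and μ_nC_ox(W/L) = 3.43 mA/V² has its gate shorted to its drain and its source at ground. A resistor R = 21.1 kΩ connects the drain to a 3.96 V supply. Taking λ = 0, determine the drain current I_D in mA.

I_D = 0.153 mA

With gate tied to drain, V_GS = V_DS ≥ V_GS − V_th, so the device is in saturation.
KCL at the drain: ½ k_n (V_GS − V_th)² = (V_DD − V_GS)/R.
Let x = V_GS − 0.44. Then 36.2 x² + x − 3.52 = 0, giving x = 0.298 V (positive root), so V_GS = 0.738 V.
I_D = (V_DD − V_GS)/R = (3.96 − 0.738) / 21.1 = 0.153 mA.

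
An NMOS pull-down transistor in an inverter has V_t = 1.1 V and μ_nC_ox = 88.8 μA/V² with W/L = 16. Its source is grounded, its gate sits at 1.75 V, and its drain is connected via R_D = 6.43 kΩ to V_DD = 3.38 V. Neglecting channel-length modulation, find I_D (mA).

V_GS = V_G = 1.75 V, so V_ov = 1.75 − 1.1 = 0.65 V.
k_n = μ_nC_ox · (W/L) = 1.421 mA/V².
Assume saturation: I_D = ½ k_n V_ov² = 0.5 × 1.421 × 0.65² = 0.3 mA, giving V_DS = V_DD − I_D R_D = 3.38 − 0.3 × 6.43 = 1.45 V.
V_DS = 1.45 V ≥ V_ov = 0.65 V, confirming saturation.

I_D = 0.300 mA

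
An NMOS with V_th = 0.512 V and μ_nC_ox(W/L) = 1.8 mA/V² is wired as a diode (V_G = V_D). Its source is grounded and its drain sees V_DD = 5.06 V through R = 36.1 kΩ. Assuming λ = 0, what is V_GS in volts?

V_GS = 0.871 V

With gate tied to drain, V_GS = V_DS ≥ V_GS − V_th, so the device is in saturation.
KCL at the drain: ½ k_n (V_GS − V_th)² = (V_DD − V_GS)/R.
Let x = V_GS − 0.512. Then 32.5 x² + x − 4.548 = 0, giving x = 0.359 V (positive root), so V_GS = 0.871 V.
I_D = (V_DD − V_GS)/R = (5.06 − 0.871) / 36.1 = 0.116 mA.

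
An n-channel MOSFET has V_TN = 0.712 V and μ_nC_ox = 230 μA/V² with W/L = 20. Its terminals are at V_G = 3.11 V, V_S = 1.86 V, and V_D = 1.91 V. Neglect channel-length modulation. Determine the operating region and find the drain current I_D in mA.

V_GS = V_G − V_S = 3.11 − 1.86 = 1.25 V; V_DS = V_D − V_S = 1.91 − 1.86 = 0.05 V.
k_n = μ_nC_ox · (W/L) = 4.6 mA/V².
V_ov = V_GS − V_TN = 1.25 − 0.712 = 0.538 V.
Since V_DS = 0.05 V < V_ov = 0.538 V, the device is in the triode region.
I_D = k_n [V_ov · V_DS − ½ V_DS²] = 4.6 × [0.538 × 0.05 − 0.5 × 0.05²] = 0.118 mA.

Triode; I_D = 0.118 mA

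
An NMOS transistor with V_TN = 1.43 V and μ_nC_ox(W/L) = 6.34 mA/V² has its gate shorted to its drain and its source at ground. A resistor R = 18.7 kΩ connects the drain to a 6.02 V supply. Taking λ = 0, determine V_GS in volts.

With gate tied to drain, V_GS = V_DS ≥ V_GS − V_TN, so the device is in saturation.
KCL at the drain: ½ k_n (V_GS − V_TN)² = (V_DD − V_GS)/R.
Let x = V_GS − 1.43. Then 59.3 x² + x − 4.59 = 0, giving x = 0.27 V (positive root), so V_GS = 1.7 V.
I_D = (V_DD − V_GS)/R = (6.02 − 1.7) / 18.7 = 0.231 mA.

V_GS = 1.70 V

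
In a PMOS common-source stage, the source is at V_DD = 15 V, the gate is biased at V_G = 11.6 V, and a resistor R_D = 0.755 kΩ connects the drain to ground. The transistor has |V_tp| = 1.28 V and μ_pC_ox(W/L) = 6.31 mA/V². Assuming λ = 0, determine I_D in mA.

I_D = 14.2 mA

V_SG = V_DD − V_G = 15 − 11.6 = 3.4 V, so V_ov = 3.4 − 1.28 = 2.12 V.
Assume saturation: I_D = ½ k_p V_ov² = 0.5 × 6.31 × 2.12² = 14.2 mA, giving V_SD = V_DD − I_D R_D = 15 − 14.2 × 0.755 = 4.29 V.
V_SD = 4.29 V ≥ V_ov = 2.12 V, confirming saturation.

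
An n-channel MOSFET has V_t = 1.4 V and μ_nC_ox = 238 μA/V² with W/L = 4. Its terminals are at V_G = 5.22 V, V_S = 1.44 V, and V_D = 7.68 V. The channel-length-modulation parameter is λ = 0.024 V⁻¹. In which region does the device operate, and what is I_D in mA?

V_GS = V_G − V_S = 5.22 − 1.44 = 3.78 V; V_DS = V_D − V_S = 7.68 − 1.44 = 6.24 V.
k_n = μ_nC_ox · (W/L) = 0.952 mA/V².
V_ov = V_GS − V_t = 3.78 − 1.4 = 2.38 V.
Since V_DS = 6.24 V ≥ V_ov = 2.38 V, the device is in saturation.
I_D = ½ k_n V_ov² (1 + λ V_DS) = 0.5 × 0.952 × 2.38² × (1 + 0.024 × 6.24) = 3.1 mA.

Saturation; I_D = 3.10 mA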